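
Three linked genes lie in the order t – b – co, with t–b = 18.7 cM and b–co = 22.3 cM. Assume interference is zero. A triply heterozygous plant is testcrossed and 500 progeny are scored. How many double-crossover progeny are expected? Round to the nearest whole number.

21

Map distances give recombination frequencies of 0.187 and 0.223 for the two intervals.
With no interference, expected double-crossover frequency = 0.187 × 0.223 = 0.04170.
Expected number = 0.04170 × 500 = 20.85 ≈ 21.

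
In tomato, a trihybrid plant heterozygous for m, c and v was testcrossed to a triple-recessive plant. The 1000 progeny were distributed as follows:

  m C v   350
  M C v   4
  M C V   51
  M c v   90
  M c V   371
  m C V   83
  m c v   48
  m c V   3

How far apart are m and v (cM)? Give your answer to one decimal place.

The two most frequent reciprocal classes, m C v and M c V, are the parental types, so the F1 was m C v / M c V.
The two rarest classes, M C v and m c V, are the double crossovers. Comparing them with the parentals, only the m allele has switched, so m is the middle locus and the order is v – m – c.
Crossovers in the v–m interval produce the single-crossover classes m C V and M c v (83 + 90 = 173) plus the double crossovers (7).
RF(v–m) = (173 + 7) / 1000 = 180/1000 = 0.1800 → 18.0 cM.

18.0 cM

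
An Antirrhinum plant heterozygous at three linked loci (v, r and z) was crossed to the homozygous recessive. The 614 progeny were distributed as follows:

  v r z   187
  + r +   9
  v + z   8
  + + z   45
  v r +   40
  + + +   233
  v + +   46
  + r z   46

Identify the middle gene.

The two most frequent reciprocal classes, v r z and + + +, are the parental types, so the F1 was v r z / + + +.
The two rarest classes, v + z and + r +, are the double crossovers. Comparing them with the parentals, only the r allele has switched, so r is the middle locus and the order is z – r – v.

r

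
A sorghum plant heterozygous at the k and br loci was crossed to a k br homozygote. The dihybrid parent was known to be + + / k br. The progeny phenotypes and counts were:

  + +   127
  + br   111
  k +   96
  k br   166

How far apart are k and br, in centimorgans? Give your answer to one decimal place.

41.4 centimorgans

The recombinant classes are + br and k +: 111 + 96 = 207.
Recombination frequency = 207/500 = 0.4140 ≈ 41.4%, i.e. 41.4 centimorgans.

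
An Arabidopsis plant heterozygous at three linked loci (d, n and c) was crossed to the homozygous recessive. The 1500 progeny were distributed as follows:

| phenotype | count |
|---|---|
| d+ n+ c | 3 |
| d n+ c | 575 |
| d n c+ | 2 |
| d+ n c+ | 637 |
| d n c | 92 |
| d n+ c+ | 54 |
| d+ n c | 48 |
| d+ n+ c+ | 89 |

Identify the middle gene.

The two most frequent reciprocal classes, d+ n c+ and d n+ c, are the parental types, so the F1 was d+ n c+ / d n+ c.
The two rarest classes, d n c+ and d+ n+ c, are the double crossovers. Comparing them with the parentals, only the d allele has switched, so d is the middle locus and the order is c – d – n.

d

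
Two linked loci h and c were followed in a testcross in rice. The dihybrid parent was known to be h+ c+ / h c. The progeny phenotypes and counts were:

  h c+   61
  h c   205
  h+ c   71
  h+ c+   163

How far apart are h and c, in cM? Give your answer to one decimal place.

The recombinant classes are h+ c and h c+: 71 + 61 = 132.
Recombination frequency = 132/500 = 0.2640 ≈ 26.4%, i.e. 26.4 cM.

26.4 cM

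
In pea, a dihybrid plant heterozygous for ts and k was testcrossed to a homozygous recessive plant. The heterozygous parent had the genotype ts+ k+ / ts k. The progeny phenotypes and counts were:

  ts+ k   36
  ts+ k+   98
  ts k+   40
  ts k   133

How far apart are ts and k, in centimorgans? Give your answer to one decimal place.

24.8 centimorgans

The recombinant classes are ts+ k and ts k+: 36 + 40 = 76.
Recombination frequency = 76/307 = 0.2476 ≈ 24.8%, i.e. 24.8 centimorgans.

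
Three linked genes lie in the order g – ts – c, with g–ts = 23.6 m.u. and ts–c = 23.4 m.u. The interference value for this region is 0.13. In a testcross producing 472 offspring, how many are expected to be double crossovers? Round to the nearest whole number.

Map distances give recombination frequencies of 0.236 and 0.234 for the two intervals.
With interference 0.13 (so coincidence = 0.87), expected double-crossover frequency = 0.236 × 0.234 × 0.87 = 0.04804.
Expected number = 0.04804 × 472 = 22.68 ≈ 23.

23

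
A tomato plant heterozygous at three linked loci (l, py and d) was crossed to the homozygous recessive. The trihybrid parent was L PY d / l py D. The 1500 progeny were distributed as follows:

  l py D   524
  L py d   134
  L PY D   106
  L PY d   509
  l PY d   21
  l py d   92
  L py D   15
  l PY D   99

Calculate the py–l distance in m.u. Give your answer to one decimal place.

17.9 m.u.

The two rarest classes, l PY d and L py D, are the double crossovers. Comparing them with the parentals, only the l allele has switched, so l is the middle locus and the order is d – l – py.
Crossovers in the l–py interval produce the single-crossover classes L py d and l PY D (134 + 99 = 233) plus the double crossovers (36).
RF(l–py) = (233 + 36) / 1500 = 269/1500 = 0.1793 → 17.9 m.u.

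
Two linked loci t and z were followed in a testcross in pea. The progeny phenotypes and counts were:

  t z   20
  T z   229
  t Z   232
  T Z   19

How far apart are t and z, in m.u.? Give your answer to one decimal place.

7.8 m.u.

The two most frequent classes, T z (229) and t Z (232), are the parental types, so the F1 was T z / t Z.
The recombinant classes are T Z and t z: 19 + 20 = 39.
Recombination frequency = 39/500 = 0.0780 ≈ 7.8%, i.e. 7.8 m.u.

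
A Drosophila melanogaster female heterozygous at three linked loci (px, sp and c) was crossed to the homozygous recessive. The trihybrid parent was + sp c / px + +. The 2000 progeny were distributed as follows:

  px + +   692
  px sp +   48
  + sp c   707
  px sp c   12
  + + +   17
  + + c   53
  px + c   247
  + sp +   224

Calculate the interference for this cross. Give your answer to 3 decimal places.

0.108

The two rarest classes, px sp c and + + +, are the double crossovers. Comparing them with the parentals, only the px allele has switched, so px is the middle locus and the order is c – px – sp.
c–px: (471 + 29)/2000 = 0.2500; px–sp: (101 + 29)/2000 = 0.0650.
Expected DCO frequency = 0.2500 × 0.0650 ≈ 0.01625; observed = 29/2000 ≈ 0.01450.
Coefficient of coincidence = 0.01450/0.01625 ≈ 0.892; interference = 1 − 0.892 = 0.108.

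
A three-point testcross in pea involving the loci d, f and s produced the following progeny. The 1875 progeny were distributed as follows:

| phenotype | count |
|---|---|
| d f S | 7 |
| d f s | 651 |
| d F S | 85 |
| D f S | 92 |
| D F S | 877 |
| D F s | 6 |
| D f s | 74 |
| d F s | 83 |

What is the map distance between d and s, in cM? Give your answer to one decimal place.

9.2 cM

The two most frequent reciprocal classes, d f s and D F S, are the parental types, so the F1 was d f s / D F S.
The two rarest classes, d f S and D F s, are the double crossovers. Comparing them with the parentals, only the s allele has switched, so s is the middle locus and the order is d – s – f.
Crossovers in the d–s interval produce the single-crossover classes D f s and d F S (74 + 85 = 159) plus the double crossovers (13).
RF(d–s) = (159 + 13) / 1875 = 172/1875 = 0.0917 → 9.2 cM.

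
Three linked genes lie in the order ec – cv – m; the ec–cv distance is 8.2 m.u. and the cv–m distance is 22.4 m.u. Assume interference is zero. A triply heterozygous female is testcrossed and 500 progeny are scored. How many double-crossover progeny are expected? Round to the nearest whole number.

9

Map distances give recombination frequencies of 0.082 and 0.224 for the two intervals.
With no interference, expected double-crossover frequency = 0.082 × 0.224 = 0.01837.
Expected number = 0.01837 × 500 = 9.18 ≈ 9.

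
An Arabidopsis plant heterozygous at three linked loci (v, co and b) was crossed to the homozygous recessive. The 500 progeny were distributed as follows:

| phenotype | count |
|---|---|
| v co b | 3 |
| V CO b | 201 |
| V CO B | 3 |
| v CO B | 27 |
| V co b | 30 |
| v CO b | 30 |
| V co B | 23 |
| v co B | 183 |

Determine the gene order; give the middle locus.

b

The two most frequent reciprocal classes, V CO b and v co B, are the parental types, so the F1 was V CO b / v co B.
The two rarest classes, V CO B and v co b, are the double crossovers. Comparing them with the parentals, only the b allele has switched, so b is the middle locus and the order is v – b – co.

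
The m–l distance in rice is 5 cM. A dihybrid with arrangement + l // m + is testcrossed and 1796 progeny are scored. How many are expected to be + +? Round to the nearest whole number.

A map distance of 5 cM corresponds to a recombination frequency of 0.050.
The F1 is + l / m +, so + + is a recombinant gamete class with expected frequency r/2 = 0.050/2 = 0.0250.
Expected number = 0.0250 × 1796 = 44.90 ≈ 45.

45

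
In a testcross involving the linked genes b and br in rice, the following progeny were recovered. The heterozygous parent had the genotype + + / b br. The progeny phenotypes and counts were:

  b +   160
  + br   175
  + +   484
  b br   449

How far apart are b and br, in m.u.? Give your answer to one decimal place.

26.4 m.u.

The recombinant classes are + br and b +: 175 + 160 = 335.
Recombination frequency = 335/1268 = 0.2642 ≈ 26.4%, i.e. 26.4 m.u.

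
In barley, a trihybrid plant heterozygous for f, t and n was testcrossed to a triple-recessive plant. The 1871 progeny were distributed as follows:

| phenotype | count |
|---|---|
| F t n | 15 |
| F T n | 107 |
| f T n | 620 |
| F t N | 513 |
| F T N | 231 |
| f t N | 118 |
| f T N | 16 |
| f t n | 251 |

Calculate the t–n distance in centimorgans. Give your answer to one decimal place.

27.4 centimorgans

The two most frequent reciprocal classes, f T n and F t N, are the parental types, so the F1 was f T n / F t N.
The two rarest classes, f T N and F t n, are the double crossovers. Comparing them with the parentals, only the n allele has switched, so n is the middle locus and the order is t – n – f.
Crossovers in the t–n interval produce the single-crossover classes f t n and F T N (251 + 231 = 482) plus the double crossovers (31).
RF(t–n) = (482 + 31) / 1871 = 513/1871 = 0.2742 → 27.4 centimorgans.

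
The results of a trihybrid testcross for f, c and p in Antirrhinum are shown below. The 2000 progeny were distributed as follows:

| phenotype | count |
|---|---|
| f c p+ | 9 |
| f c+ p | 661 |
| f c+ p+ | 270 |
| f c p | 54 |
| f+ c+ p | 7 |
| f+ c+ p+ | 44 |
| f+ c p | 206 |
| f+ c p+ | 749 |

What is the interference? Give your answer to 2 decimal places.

The two most frequent reciprocal classes, f+ c p+ and f c+ p, are the parental types, so the F1 was f+ c p+ / f c+ p.
The two rarest classes, f c p+ and f+ c+ p, are the double crossovers. Comparing them with the parentals, only the f allele has switched, so f is the middle locus and the order is p – f – c.
p–f: (476 + 16)/2000 = 0.2460; f–c: (98 + 16)/2000 = 0.0570.
Expected DCO frequency = 0.2460 × 0.0570 ≈ 0.01402; observed = 16/2000 ≈ 0.00800.
Coefficient of coincidence = 0.00800/0.01402 ≈ 0.57; interference = 1 − 0.57 = 0.43.

0.43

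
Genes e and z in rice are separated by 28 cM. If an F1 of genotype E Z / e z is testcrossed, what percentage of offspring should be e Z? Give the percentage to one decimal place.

A map distance of 28 cM corresponds to a recombination frequency of 0.280.
The F1 is E Z / e z, so e Z is a recombinant gamete class with expected frequency r/2 = 0.280/2 = 0.1400.
That is 0.1400 = 14.0% of the progeny.

14.0%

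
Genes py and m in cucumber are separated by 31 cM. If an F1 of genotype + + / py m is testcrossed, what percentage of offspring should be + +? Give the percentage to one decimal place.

A map distance of 31 cM corresponds to a recombination frequency of 0.310.
The F1 is + + / py m, so + + is a parental gamete class with expected frequency (1 − r)/2 = 0.690/2 = 0.3450.
That is 0.3450 = 34.5% of the progeny.

34.5%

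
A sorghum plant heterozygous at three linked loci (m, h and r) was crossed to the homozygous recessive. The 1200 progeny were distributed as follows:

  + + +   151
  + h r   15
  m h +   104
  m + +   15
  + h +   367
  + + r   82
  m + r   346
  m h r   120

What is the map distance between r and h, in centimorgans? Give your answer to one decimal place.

25.1 centimorgans

The two most frequent reciprocal classes, m + r and + h +, are the parental types, so the F1 was m + r / + h +.
The two rarest classes, m + + and + h r, are the double crossovers. Comparing them with the parentals, only the r allele has switched, so r is the middle locus and the order is m – r – h.
Crossovers in the r–h interval produce the single-crossover classes m h r and + + + (120 + 151 = 271) plus the double crossovers (30).
RF(r–h) = (271 + 30) / 1200 = 301/1200 = 0.2508 → 25.1 centimorgans.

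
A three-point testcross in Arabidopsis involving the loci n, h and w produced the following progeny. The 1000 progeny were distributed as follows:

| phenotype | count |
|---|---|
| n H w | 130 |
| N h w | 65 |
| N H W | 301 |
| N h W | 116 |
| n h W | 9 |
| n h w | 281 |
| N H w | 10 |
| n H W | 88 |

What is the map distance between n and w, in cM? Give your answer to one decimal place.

17.2 cM

The two most frequent reciprocal classes, n h w and N H W, are the parental types, so the F1 was n h w / N H W.
The two rarest classes, n h W and N H w, are the double crossovers. Comparing them with the parentals, only the w allele has switched, so w is the middle locus and the order is n – w – h.
Crossovers in the n–w interval produce the single-crossover classes N h w and n H W (65 + 88 = 153) plus the double crossovers (19).
RF(n–w) = (153 + 19) / 1000 = 172/1000 = 0.1720 → 17.2 cM.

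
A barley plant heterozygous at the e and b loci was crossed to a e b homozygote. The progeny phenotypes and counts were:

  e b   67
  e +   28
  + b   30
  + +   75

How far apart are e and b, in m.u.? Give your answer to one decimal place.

The two most frequent classes, + + (75) and e b (67), are the parental types, so the F1 was + + / e b.
The recombinant classes are + b and e +: 30 + 28 = 58.
Recombination frequency = 58/200 = 0.2900 ≈ 29.0%, i.e. 29.0 m.u.

29.0 m.u.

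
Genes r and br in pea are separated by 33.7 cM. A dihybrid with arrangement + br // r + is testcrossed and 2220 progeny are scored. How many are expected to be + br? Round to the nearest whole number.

736

A map distance of 33.7 cM corresponds to a recombination frequency of 0.337.
The F1 is + br / r +, so + br is a parental gamete class with expected frequency (1 − r)/2 = 0.663/2 = 0.3315.
Expected number = 0.3315 × 2220 = 735.93 ≈ 736.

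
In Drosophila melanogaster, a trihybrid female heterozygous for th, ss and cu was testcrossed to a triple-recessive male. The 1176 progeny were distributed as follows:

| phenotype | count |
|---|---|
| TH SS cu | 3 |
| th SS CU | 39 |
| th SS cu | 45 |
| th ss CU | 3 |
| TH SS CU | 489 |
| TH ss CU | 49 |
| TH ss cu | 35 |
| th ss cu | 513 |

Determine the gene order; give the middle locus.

cu

The two most frequent reciprocal classes, TH SS CU and th ss cu, are the parental types, so the F1 was TH SS CU / th ss cu.
The two rarest classes, TH SS cu and th ss CU, are the double crossovers. Comparing them with the parentals, only the cu allele has switched, so cu is the middle locus and the order is ss – cu – th.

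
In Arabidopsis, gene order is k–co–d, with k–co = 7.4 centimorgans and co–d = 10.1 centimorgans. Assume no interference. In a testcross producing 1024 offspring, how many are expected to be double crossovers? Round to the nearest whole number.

Map distances give recombination frequencies of 0.074 and 0.101 for the two intervals.
With no interference, expected double-crossover frequency = 0.074 × 0.101 = 0.00747.
Expected number = 0.00747 × 1024 = 7.65 ≈ 8.

8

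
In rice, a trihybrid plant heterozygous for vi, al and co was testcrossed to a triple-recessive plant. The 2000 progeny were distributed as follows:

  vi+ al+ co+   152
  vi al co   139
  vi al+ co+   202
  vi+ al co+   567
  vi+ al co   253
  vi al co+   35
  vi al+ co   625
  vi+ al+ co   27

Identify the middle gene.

vi

The two most frequent reciprocal classes, vi al+ co and vi+ al co+, are the parental types, so the F1 was vi al+ co / vi+ al co+.
The two rarest classes, vi+ al+ co and vi al co+, are the double crossovers. Comparing them with the parentals, only the vi allele has switched, so vi is the middle locus and the order is al – vi – co.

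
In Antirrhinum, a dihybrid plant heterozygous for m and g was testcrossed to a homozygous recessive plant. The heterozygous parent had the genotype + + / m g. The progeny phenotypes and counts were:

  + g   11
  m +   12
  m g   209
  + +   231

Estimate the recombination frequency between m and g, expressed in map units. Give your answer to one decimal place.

5.0 map units

The recombinant classes are + g and m +: 11 + 12 = 23.
Recombination frequency = 23/463 = 0.0497 ≈ 5.0%, i.e. 5.0 map units.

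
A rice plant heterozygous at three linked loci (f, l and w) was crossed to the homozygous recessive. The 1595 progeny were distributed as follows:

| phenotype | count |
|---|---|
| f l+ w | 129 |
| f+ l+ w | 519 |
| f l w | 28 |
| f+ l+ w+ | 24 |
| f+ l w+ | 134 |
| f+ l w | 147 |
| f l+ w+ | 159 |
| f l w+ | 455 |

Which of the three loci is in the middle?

w

The two most frequent reciprocal classes, f l w+ and f+ l+ w, are the parental types, so the F1 was f l w+ / f+ l+ w.
The two rarest classes, f l w and f+ l+ w+, are the double crossovers. Comparing them with the parentals, only the w allele has switched, so w is the middle locus and the order is l – w – f.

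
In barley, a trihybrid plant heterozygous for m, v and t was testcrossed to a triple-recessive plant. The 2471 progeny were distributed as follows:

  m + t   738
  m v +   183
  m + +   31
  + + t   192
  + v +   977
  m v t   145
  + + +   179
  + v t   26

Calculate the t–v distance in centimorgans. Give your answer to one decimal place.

The two most frequent reciprocal classes, m + t and + v +, are the parental types, so the F1 was m + t / + v +.
The two rarest classes, m + + and + v t, are the double crossovers. Comparing them with the parentals, only the t allele has switched, so t is the middle locus and the order is v – t – m.
Crossovers in the v–t interval produce the single-crossover classes m v t and + + + (145 + 179 = 324) plus the double crossovers (57).
RF(v–t) = (324 + 57) / 2471 = 381/2471 = 0.1542 → 15.4 centimorgans.

15.4 centimorgans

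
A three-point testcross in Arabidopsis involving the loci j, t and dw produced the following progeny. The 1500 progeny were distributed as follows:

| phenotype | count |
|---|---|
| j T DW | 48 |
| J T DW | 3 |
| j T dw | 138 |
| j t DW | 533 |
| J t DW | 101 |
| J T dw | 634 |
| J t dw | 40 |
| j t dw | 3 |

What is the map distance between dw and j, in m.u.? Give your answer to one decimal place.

16.3 m.u.

The two most frequent reciprocal classes, J T dw and j t DW, are the parental types, so the F1 was J T dw / j t DW.
The two rarest classes, J T DW and j t dw, are the double crossovers. Comparing them with the parentals, only the dw allele has switched, so dw is the middle locus and the order is j – dw – t.
Crossovers in the j–dw interval produce the single-crossover classes j T dw and J t DW (138 + 101 = 239) plus the double crossovers (6).
RF(j–dw) = (239 + 6) / 1500 = 245/1500 = 0.1633 → 16.3 m.u.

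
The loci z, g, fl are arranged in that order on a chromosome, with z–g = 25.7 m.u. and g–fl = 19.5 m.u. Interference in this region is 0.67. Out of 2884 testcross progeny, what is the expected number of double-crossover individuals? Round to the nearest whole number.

Map distances give recombination frequencies of 0.257 and 0.195 for the two intervals.
With interference 0.67 (so coincidence = 0.33), expected double-crossover frequency = 0.257 × 0.195 × 0.33 = 0.01654.
Expected number = 0.01654 × 2884 = 47.70 ≈ 48.

48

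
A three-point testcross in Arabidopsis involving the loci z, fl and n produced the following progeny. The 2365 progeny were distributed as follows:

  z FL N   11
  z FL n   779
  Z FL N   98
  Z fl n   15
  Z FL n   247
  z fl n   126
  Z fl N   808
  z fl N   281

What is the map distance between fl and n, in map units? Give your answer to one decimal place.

10.6 map units

The two most frequent reciprocal classes, Z fl N and z FL n, are the parental types, so the F1 was Z fl N / z FL n.
The two rarest classes, Z fl n and z FL N, are the double crossovers. Comparing them with the parentals, only the n allele has switched, so n is the middle locus and the order is fl – n – z.
Crossovers in the fl–n interval produce the single-crossover classes Z FL N and z fl n (98 + 126 = 224) plus the double crossovers (26).
RF(fl–n) = (224 + 26) / 2365 = 250/2365 = 0.1057 → 10.6 map units.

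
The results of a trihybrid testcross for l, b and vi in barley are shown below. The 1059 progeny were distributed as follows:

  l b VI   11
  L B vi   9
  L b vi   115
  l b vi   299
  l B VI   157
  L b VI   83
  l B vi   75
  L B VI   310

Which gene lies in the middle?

The two most frequent reciprocal classes, l b vi and L B VI, are the parental types, so the F1 was l b vi / L B VI.
The two rarest classes, l b VI and L B vi, are the double crossovers. Comparing them with the parentals, only the vi allele has switched, so vi is the middle locus and the order is l – vi – b.

vi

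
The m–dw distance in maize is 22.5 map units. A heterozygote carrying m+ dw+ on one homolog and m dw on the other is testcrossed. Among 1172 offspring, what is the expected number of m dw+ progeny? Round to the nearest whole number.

A map distance of 22.5 map units corresponds to a recombination frequency of 0.225.
The F1 is m+ dw+ / m dw, so m dw+ is a recombinant gamete class with expected frequency r/2 = 0.225/2 = 0.1125.
Expected number = 0.1125 × 1172 = 131.85 ≈ 132.

132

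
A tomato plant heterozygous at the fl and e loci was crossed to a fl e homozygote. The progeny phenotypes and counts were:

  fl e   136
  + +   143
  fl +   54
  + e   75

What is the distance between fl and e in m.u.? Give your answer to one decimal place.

31.6 m.u.

The two most frequent classes, + + (143) and fl e (136), are the parental types, so the F1 was + + / fl e.
The recombinant classes are + e and fl +: 75 + 54 = 129.
Recombination frequency = 129/408 = 0.3162 ≈ 31.6%, i.e. 31.6 m.u.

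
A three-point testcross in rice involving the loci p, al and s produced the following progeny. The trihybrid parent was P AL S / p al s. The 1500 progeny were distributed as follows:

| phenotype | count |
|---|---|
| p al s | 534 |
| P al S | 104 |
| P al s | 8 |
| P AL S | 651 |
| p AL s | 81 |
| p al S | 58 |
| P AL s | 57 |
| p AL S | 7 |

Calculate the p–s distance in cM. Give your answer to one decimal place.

8.7 cM

The two rarest classes, p AL S and P al s, are the double crossovers. Comparing them with the parentals, only the p allele has switched, so p is the middle locus and the order is al – p – s.
Crossovers in the p–s interval produce the single-crossover classes P AL s and p al S (57 + 58 = 115) plus the double crossovers (15).
RF(p–s) = (115 + 15) / 1500 = 130/1500 = 0.0867 → 8.7 cM.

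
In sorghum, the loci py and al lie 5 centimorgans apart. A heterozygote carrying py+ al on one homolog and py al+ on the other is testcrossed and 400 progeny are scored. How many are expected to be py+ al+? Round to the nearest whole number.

A map distance of 5 centimorgans corresponds to a recombination frequency of 0.050.
The F1 is py+ al / py al+, so py+ al+ is a recombinant gamete class with expected frequency r/2 = 0.050/2 = 0.0250.
Expected number = 0.0250 × 400 = 10.00 ≈ 10.

10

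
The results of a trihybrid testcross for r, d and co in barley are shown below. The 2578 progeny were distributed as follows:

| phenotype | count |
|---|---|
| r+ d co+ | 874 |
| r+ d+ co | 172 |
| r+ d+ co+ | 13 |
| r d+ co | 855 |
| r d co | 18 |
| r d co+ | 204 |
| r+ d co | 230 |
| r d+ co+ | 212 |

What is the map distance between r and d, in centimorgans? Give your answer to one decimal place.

15.8 centimorgans

The two most frequent reciprocal classes, r+ d co+ and r d+ co, are the parental types, so the F1 was r+ d co+ / r d+ co.
The two rarest classes, r+ d+ co+ and r d co, are the double crossovers. Comparing them with the parentals, only the d allele has switched, so d is the middle locus and the order is r – d – co.
Crossovers in the r–d interval produce the single-crossover classes r d co+ and r+ d+ co (204 + 172 = 376) plus the double crossovers (31).
RF(r–d) = (376 + 31) / 2578 = 407/2578 = 0.1579 → 15.8 centimorgans.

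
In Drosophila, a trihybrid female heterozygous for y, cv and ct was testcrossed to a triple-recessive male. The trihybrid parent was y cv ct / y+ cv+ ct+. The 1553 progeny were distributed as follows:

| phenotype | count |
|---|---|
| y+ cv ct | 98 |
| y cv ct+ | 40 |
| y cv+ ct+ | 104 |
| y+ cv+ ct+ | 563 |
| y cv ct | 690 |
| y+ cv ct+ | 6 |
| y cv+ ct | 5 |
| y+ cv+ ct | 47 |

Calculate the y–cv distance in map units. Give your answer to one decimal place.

The two rarest classes, y cv+ ct and y+ cv ct+, are the double crossovers. Comparing them with the parentals, only the cv allele has switched, so cv is the middle locus and the order is ct – cv – y.
Crossovers in the cv–y interval produce the single-crossover classes y+ cv ct and y cv+ ct+ (98 + 104 = 202) plus the double crossovers (11).
RF(cv–y) = (202 + 11) / 1553 = 213/1553 = 0.1372 → 13.7 map units.

13.7 map units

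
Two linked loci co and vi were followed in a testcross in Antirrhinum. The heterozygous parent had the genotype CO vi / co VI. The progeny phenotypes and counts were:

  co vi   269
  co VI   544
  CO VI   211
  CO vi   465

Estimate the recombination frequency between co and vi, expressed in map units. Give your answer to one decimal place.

The recombinant classes are CO VI and co vi: 211 + 269 = 480.
Recombination frequency = 480/1489 = 0.3224 ≈ 32.2%, i.e. 32.2 map units.

32.2 map units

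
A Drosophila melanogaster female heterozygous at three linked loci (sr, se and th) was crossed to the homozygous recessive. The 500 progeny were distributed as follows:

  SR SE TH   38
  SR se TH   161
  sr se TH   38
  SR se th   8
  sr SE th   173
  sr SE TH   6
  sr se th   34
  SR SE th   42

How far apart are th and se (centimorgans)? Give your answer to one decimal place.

The two most frequent reciprocal classes, SR se TH and sr SE th, are the parental types, so the F1 was SR se TH / sr SE th.
The two rarest classes, SR se th and sr SE TH, are the double crossovers. Comparing them with the parentals, only the th allele has switched, so th is the middle locus and the order is sr – th – se.
Crossovers in the th–se interval produce the single-crossover classes SR SE TH and sr se th (38 + 34 = 72) plus the double crossovers (14).
RF(th–se) = (72 + 14) / 500 = 86/500 = 0.1720 → 17.2 centimorgans.

17.2 centimorgans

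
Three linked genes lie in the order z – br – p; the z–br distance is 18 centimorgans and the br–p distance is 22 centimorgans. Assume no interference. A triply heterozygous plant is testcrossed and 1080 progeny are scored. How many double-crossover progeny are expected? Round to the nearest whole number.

43

Map distances give recombination frequencies of 0.180 and 0.220 for the two intervals.
With no interference, expected double-crossover frequency = 0.180 × 0.220 = 0.03960.
Expected number = 0.03960 × 1080 = 42.77 ≈ 43.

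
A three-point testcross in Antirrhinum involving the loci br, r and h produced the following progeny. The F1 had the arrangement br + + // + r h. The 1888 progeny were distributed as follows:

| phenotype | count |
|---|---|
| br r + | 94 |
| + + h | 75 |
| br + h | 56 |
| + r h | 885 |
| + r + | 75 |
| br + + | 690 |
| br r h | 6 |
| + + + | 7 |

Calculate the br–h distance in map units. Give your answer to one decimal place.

The two rarest classes, + + + and br r h, are the double crossovers. Comparing them with the parentals, only the br allele has switched, so br is the middle locus and the order is r – br – h.
Crossovers in the br–h interval produce the single-crossover classes br + h and + r + (56 + 75 = 131) plus the double crossovers (13).
RF(br–h) = (131 + 13) / 1888 = 144/1888 = 0.0763 → 7.6 map units.

7.6 map units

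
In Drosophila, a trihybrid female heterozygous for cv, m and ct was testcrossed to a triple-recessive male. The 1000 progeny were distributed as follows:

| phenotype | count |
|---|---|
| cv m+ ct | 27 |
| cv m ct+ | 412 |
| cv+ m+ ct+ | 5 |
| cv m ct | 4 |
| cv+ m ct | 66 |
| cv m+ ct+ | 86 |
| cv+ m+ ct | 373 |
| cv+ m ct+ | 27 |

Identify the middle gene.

ct

The two most frequent reciprocal classes, cv m ct+ and cv+ m+ ct, are the parental types, so the F1 was cv m ct+ / cv+ m+ ct.
The two rarest classes, cv m ct and cv+ m+ ct+, are the double crossovers. Comparing them with the parentals, only the ct allele has switched, so ct is the middle locus and the order is m – ct – cv.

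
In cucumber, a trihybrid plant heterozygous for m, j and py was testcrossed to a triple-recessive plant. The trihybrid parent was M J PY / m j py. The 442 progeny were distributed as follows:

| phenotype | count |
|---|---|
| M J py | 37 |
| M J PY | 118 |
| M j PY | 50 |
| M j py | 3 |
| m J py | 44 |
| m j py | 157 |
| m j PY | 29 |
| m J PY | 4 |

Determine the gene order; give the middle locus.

m

The two rarest classes, m J PY and M j py, are the double crossovers. Comparing them with the parentals, only the m allele has switched, so m is the middle locus and the order is py – m – j.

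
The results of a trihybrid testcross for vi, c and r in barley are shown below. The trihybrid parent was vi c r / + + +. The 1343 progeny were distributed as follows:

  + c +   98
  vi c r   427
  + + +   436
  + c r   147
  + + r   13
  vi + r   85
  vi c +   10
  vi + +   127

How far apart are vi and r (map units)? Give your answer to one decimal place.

22.1 map units

The two rarest classes, vi c + and + + r, are the double crossovers. Comparing them with the parentals, only the r allele has switched, so r is the middle locus and the order is vi – r – c.
Crossovers in the vi–r interval produce the single-crossover classes + c r and vi + + (147 + 127 = 274) plus the double crossovers (23).
RF(vi–r) = (274 + 23) / 1343 = 297/1343 = 0.2211 → 22.1 map units.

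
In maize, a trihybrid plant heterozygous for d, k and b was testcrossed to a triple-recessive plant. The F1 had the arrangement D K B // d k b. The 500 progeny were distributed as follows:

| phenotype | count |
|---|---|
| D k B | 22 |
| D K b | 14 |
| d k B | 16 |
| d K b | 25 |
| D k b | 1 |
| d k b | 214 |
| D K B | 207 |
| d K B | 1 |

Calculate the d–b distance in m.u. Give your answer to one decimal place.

The two rarest classes, d K B and D k b, are the double crossovers. Comparing them with the parentals, only the d allele has switched, so d is the middle locus and the order is b – d – k.
Crossovers in the b–d interval produce the single-crossover classes D K b and d k B (14 + 16 = 30) plus the double crossovers (2).
RF(b–d) = (30 + 2) / 500 = 32/500 = 0.0640 → 6.4 m.u.

6.4 m.u.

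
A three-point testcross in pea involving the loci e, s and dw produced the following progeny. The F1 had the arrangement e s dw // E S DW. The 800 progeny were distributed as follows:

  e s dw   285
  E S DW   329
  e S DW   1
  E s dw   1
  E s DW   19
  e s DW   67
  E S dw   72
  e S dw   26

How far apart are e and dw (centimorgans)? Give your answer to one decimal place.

The two rarest classes, E s dw and e S DW, are the double crossovers. Comparing them with the parentals, only the e allele has switched, so e is the middle locus and the order is s – e – dw.
Crossovers in the e–dw interval produce the single-crossover classes e s DW and E S dw (67 + 72 = 139) plus the double crossovers (2).
RF(e–dw) = (139 + 2) / 800 = 141/800 = 0.1762 → 17.6 centimorgans.

17.6 centimorgans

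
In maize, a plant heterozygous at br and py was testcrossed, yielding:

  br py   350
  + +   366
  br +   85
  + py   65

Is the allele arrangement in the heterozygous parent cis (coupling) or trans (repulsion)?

cis

The two most frequent classes are + + (366) and br py (350); these are the parental (non-recombinant) types.
So the F1 carried + + on one chromosome and br py on the other — the recessive alleles are on the same chromosome (cis / coupling).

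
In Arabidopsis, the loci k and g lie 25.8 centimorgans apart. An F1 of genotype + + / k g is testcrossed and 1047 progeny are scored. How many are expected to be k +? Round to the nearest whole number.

135

A map distance of 25.8 centimorgans corresponds to a recombination frequency of 0.258.
The F1 is + + / k g, so k + is a recombinant gamete class with expected frequency r/2 = 0.258/2 = 0.1290.
Expected number = 0.1290 × 1047 = 135.06 ≈ 135.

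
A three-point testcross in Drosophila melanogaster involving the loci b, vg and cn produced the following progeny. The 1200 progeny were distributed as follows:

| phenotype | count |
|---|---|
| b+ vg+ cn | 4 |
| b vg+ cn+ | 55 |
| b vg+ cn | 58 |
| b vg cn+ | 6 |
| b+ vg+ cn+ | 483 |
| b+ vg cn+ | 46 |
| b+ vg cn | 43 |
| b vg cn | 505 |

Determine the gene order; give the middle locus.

The two most frequent reciprocal classes, b+ vg+ cn+ and b vg cn, are the parental types, so the F1 was b+ vg+ cn+ / b vg cn.
The two rarest classes, b+ vg+ cn and b vg cn+, are the double crossovers. Comparing them with the parentals, only the cn allele has switched, so cn is the middle locus and the order is vg – cn – b.

cn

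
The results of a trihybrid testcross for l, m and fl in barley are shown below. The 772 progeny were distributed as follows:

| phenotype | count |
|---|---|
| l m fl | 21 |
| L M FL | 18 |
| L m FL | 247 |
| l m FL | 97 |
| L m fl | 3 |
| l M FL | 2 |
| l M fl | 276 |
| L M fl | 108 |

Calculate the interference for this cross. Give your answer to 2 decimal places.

0.58

The two most frequent reciprocal classes, l M fl and L m FL, are the parental types, so the F1 was l M fl / L m FL.
The two rarest classes, l M FL and L m fl, are the double crossovers. Comparing them with the parentals, only the fl allele has switched, so fl is the middle locus and the order is l – fl – m.
l–fl: (205 + 5)/772 = 0.2720; fl–m: (39 + 5)/772 = 0.0570.
Expected DCO frequency = 0.2720 × 0.0570 ≈ 0.01550; observed = 5/772 ≈ 0.00648.
Coefficient of coincidence = 0.00648/0.01550 ≈ 0.42; interference = 1 − 0.42 = 0.58.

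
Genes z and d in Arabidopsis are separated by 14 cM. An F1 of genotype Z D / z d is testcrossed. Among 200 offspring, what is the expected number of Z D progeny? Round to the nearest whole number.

86

A map distance of 14 cM corresponds to a recombination frequency of 0.140.
The F1 is Z D / z d, so Z D is a parental gamete class with expected frequency (1 − r)/2 = 0.860/2 = 0.4300.
Expected number = 0.4300 × 200 = 86.00 ≈ 86.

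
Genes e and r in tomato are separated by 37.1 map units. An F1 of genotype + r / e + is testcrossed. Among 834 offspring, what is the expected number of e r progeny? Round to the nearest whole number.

155

A map distance of 37.1 map units corresponds to a recombination frequency of 0.371.
The F1 is + r / e +, so e r is a recombinant gamete class with expected frequency r/2 = 0.371/2 = 0.1855.
Expected number = 0.1855 × 834 = 154.71 ≈ 155.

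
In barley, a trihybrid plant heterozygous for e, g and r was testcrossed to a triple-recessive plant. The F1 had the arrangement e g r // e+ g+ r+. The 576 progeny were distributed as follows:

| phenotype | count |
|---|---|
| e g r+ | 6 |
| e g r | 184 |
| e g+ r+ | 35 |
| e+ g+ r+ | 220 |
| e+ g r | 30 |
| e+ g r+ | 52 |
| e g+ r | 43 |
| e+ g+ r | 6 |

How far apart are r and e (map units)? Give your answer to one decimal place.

13.4 map units

The two rarest classes, e g r+ and e+ g+ r, are the double crossovers. Comparing them with the parentals, only the r allele has switched, so r is the middle locus and the order is g – r – e.
Crossovers in the r–e interval produce the single-crossover classes e+ g r and e g+ r+ (30 + 35 = 65) plus the double crossovers (12).
RF(r–e) = (65 + 12) / 576 = 77/576 = 0.1337 → 13.4 map units.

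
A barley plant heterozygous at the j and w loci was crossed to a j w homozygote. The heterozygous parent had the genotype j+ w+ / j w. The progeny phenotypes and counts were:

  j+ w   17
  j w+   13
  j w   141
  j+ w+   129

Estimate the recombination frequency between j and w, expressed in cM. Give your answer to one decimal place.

The recombinant classes are j+ w and j w+: 17 + 13 = 30.
Recombination frequency = 30/300 = 0.1000 ≈ 10.0%, i.e. 10.0 cM.

10.0 cM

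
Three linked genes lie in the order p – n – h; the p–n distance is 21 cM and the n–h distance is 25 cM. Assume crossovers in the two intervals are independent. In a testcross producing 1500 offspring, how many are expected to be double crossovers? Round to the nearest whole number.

Map distances give recombination frequencies of 0.210 and 0.250 for the two intervals.
With no interference, expected double-crossover frequency = 0.210 × 0.250 = 0.05250.
Expected number = 0.05250 × 1500 = 78.75 ≈ 79.

79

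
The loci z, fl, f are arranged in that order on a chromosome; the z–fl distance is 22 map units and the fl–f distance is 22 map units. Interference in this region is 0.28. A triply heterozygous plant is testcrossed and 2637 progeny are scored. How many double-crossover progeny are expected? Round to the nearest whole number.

92

Map distances give recombination frequencies of 0.220 and 0.220 for the two intervals.
With interference 0.28 (so coincidence = 0.72), expected double-crossover frequency = 0.220 × 0.220 × 0.72 = 0.03485.
Expected number = 0.03485 × 2637 = 91.89 ≈ 92.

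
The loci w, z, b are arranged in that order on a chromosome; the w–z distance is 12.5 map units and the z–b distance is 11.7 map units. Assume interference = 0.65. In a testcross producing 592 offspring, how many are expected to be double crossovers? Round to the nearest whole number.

Map distances give recombination frequencies of 0.125 and 0.117 for the two intervals.
With interference 0.65 (so coincidence = 0.35), expected double-crossover frequency = 0.125 × 0.117 × 0.35 = 0.00512.
Expected number = 0.00512 × 592 = 3.03 ≈ 3.

3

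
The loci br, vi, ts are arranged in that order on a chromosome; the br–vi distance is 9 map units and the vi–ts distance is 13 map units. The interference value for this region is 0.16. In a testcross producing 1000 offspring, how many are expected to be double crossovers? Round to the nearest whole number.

10

Map distances give recombination frequencies of 0.090 and 0.130 for the two intervals.
With interference 0.16 (so coincidence = 0.84), expected double-crossover frequency = 0.090 × 0.130 × 0.84 = 0.00983.
Expected number = 0.00983 × 1000 = 9.83 ≈ 10.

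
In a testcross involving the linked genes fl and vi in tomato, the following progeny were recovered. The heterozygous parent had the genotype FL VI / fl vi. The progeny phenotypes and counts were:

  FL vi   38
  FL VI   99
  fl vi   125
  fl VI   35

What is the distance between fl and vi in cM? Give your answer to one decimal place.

The recombinant classes are FL vi and fl VI: 38 + 35 = 73.
Recombination frequency = 73/297 = 0.2458 ≈ 24.6%, i.e. 24.6 cM.

24.6 cM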